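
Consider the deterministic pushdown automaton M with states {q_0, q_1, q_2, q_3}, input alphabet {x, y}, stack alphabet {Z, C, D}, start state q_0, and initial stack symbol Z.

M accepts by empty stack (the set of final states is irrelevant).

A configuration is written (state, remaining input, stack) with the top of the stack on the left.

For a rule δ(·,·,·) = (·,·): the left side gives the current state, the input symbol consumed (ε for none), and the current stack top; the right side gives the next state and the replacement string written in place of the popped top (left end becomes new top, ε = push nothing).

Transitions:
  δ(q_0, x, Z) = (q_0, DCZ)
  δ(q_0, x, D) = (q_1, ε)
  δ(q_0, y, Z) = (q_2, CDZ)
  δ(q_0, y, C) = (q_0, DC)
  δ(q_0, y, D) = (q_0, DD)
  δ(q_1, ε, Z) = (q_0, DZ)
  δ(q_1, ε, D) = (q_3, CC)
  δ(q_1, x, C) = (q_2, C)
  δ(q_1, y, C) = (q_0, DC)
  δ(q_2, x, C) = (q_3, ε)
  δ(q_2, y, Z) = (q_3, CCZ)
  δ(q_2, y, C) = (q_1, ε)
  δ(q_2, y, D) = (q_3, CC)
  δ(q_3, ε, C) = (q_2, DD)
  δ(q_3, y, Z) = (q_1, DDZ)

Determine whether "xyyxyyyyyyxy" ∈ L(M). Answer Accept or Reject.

Reject

(q_0, xyyxyyyyyyxy, Z)
  read x, top Z: go to q_0, push DCZ → (q_0, yyxyyyyyyxy, DCZ)
  read y, top D: go to q_0, push DD → (q_0, yxyyyyyyxy, DDCZ)
  read y, top D: go to q_0, push DD → (q_0, xyyyyyyxy, DDDCZ)
  read x, top D: go to q_1, push ε → (q_1, yyyyyyxy, DDCZ)
  ε-move, top D: go to q_3, push CC → (q_3, yyyyyyxy, CCDCZ)
  ε-move, top C: go to q_2, push DD → (q_2, yyyyyyxy, DDCDCZ)
  read y, top D: go to q_3, push CC → (q_3, yyyyyxy, CCDCDCZ)
  ε-move, top C: go to q_2, push DD → (q_2, yyyyyxy, DDCDCDCZ)
  read y, top D: go to q_3, push CC → (q_3, yyyyxy, CCDCDCDCZ)
  ε-move, top C: go to q_2, push DD → (q_2, yyyyxy, DDCDCDCDCZ)
  read y, top D: go to q_3, push CC → (q_3, yyyxy, CCDCDCDCDCZ)
  ε-move, top C: go to q_2, push DD → (q_2, yyyxy, DDCDCDCDCDCZ)
  read y, top D: go to q_3, push CC → (q_3, yyxy, CCDCDCDCDCDCZ)
  ε-move, top C: go to q_2, push DD → (q_2, yyxy, DDCDCDCDCDCDCZ)
  read y, top D: go to q_3, push CC → (q_3, yxy, CCDCDCDCDCDCDCZ)
  ε-move, top C: go to q_2, push DD → (q_2, yxy, DDCDCDCDCDCDCDCZ)
  read y, top D: go to q_3, push CC → (q_3, xy, CCDCDCDCDCDCDCDCZ)
  ε-move, top C: go to q_2, push DD → (q_2, xy, DDCDCDCDCDCDCDCDCZ)
No transition applies at (q_2, xy, DDCDCDCDCDCDCDCDCZ); input not fully consumed.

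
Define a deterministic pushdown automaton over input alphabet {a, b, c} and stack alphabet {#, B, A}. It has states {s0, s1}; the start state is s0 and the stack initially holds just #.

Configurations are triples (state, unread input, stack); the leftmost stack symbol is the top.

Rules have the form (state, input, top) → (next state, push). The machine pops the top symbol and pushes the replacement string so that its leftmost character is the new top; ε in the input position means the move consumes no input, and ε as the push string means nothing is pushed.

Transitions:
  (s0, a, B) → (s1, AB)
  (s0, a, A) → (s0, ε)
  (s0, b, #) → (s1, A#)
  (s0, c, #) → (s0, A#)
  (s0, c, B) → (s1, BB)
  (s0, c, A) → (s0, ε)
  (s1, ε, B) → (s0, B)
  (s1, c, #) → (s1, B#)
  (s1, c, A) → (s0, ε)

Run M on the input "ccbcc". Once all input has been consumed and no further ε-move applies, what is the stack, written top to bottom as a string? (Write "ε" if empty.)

(s0, ccbcc, #) ⊢ (s0, cbcc, A#) ⊢ (s0, bcc, #) ⊢ (s1, cc, A#) ⊢ (s0, c, #) ⊢ (s0, ε, A#)
All input consumed in state s0 with stack A#.

A#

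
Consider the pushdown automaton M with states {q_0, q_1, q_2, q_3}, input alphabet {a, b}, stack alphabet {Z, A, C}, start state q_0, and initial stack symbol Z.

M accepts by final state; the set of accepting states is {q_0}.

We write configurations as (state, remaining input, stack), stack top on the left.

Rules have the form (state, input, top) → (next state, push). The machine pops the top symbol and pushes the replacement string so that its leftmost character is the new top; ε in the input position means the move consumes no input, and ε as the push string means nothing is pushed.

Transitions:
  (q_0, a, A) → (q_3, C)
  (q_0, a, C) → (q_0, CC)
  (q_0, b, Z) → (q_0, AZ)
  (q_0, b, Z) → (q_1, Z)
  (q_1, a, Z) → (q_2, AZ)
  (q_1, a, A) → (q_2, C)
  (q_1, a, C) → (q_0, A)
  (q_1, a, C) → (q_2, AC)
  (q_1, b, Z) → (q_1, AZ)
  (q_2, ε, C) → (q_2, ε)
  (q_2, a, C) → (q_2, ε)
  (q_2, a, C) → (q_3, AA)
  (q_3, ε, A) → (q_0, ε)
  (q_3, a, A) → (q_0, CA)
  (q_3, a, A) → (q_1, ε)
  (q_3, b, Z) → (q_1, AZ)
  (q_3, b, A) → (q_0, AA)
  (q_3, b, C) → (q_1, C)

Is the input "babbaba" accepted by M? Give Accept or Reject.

No computation consumes all input and reaches a final state.

Reject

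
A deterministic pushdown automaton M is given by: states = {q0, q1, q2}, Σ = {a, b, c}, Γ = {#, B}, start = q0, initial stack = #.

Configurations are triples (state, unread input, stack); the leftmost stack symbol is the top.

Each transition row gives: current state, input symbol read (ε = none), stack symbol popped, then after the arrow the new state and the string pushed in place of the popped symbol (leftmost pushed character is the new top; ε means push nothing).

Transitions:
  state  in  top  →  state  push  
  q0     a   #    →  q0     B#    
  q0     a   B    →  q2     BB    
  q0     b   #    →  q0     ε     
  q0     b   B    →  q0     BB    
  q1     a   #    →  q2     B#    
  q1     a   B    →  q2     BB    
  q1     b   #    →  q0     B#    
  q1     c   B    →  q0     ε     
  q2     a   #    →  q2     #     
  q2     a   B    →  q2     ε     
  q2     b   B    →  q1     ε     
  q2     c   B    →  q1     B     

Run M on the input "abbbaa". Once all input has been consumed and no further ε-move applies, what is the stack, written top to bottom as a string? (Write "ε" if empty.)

BBBB#

(q0, abbbaa, #) ⊢ (q0, bbbaa, B#) ⊢ (q0, bbaa, BB#) ⊢ (q0, baa, BBB#) ⊢ (q0, aa, BBBB#) ⊢ (q2, a, BBBBB#) ⊢ (q2, ε, BBBB#)
All input consumed in state q2 with stack BBBB#.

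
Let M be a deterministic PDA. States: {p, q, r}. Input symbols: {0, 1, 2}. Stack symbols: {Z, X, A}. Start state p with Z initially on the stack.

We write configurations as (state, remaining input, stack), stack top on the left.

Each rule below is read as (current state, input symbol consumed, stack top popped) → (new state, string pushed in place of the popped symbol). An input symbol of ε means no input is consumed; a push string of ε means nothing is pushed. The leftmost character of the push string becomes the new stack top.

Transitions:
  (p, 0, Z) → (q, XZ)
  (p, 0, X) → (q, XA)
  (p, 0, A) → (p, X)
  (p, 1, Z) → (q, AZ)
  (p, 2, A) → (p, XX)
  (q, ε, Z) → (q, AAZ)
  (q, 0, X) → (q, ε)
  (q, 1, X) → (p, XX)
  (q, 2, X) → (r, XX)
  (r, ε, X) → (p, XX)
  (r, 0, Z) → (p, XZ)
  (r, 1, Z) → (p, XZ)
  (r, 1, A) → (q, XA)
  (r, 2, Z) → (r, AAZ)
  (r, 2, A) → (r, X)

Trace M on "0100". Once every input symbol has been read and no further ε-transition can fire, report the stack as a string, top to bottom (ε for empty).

(p, 0100, Z)
  read 0, top Z: go to q, push XZ → (q, 100, XZ)
  read 1, top X: go to p, push XX → (p, 00, XXZ)
  read 0, top X: go to q, push XA → (q, 0, XAXZ)
  read 0, top X: go to q, push ε → (q, ε, AXZ)
All input consumed in state q with stack AXZ.

AXZ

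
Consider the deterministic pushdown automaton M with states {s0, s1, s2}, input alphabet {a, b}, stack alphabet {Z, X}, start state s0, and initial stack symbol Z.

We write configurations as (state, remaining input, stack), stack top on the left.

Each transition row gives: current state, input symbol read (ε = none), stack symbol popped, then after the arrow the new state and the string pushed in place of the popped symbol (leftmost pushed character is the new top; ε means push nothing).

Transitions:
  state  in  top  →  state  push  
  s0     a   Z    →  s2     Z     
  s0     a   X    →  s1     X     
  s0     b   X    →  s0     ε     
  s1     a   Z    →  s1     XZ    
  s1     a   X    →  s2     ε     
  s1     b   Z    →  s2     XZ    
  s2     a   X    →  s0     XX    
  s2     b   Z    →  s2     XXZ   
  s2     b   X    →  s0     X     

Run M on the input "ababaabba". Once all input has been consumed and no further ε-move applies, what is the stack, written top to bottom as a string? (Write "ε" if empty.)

(s0, ababaabba, Z)
  read a, top Z: go to s2, push Z → (s2, babaabba, Z)
  read b, top Z: go to s2, push XXZ → (s2, abaabba, XXZ)
  read a, top X: go to s0, push XX → (s0, baabba, XXXZ)
  read b, top X: go to s0, push ε → (s0, aabba, XXZ)
  read a, top X: go to s1, push X → (s1, abba, XXZ)
  read a, top X: go to s2, push ε → (s2, bba, XZ)
  read b, top X: go to s0, push X → (s0, ba, XZ)
  read b, top X: go to s0, push ε → (s0, a, Z)
  read a, top Z: go to s2, push Z → (s2, ε, Z)
All input consumed in state s2 with stack Z.

Z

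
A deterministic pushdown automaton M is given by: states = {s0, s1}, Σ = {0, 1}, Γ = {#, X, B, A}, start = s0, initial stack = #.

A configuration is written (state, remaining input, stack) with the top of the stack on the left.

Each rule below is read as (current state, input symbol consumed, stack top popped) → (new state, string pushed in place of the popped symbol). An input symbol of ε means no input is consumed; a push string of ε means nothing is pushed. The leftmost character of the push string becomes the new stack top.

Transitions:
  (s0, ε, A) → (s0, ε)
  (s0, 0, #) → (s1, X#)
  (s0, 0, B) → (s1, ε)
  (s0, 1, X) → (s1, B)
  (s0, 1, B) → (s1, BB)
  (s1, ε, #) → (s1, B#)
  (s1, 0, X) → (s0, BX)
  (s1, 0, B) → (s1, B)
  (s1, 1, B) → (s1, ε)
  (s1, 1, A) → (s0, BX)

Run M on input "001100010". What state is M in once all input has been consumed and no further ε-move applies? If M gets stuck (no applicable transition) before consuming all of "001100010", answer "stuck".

s0

(s0, 001100010, #)
  read 0, top #: go to s1, push X# → (s1, 01100010, X#)
  read 0, top X: go to s0, push BX → (s0, 1100010, BX#)
  read 1, top B: go to s1, push BB → (s1, 100010, BBX#)
  read 1, top B: go to s1, push ε → (s1, 00010, BX#)
  read 0, top B: go to s1, push B → (s1, 0010, BX#)
  read 0, top B: go to s1, push B → (s1, 010, BX#)
  read 0, top B: go to s1, push B → (s1, 10, BX#)
  read 1, top B: go to s1, push ε → (s1, 0, X#)
  read 0, top X: go to s0, push BX → (s0, ε, BX#)
All input consumed; M is in state s0.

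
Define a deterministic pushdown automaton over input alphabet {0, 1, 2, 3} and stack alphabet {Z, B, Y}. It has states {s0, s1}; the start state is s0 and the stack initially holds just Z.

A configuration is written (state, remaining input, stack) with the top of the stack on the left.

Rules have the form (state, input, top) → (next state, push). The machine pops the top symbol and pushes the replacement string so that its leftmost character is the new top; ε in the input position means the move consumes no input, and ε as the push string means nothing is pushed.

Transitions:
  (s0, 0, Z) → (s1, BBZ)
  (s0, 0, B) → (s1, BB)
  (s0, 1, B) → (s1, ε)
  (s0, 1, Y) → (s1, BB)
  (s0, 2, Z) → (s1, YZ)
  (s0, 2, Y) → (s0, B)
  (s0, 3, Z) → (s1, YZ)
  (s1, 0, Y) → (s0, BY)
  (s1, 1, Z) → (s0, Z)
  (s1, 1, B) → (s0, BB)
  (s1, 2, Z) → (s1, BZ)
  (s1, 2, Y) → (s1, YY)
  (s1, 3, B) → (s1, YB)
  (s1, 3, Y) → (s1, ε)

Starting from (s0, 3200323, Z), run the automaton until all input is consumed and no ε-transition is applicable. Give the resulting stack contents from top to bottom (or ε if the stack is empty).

(s0, 3200323, Z) ⊢ (s1, 200323, YZ) ⊢ (s1, 00323, YYZ) ⊢ (s0, 0323, BYYZ) ⊢ (s1, 323, BBYYZ) ⊢ (s1, 23, YBBYYZ) ⊢ (s1, 3, YYBBYYZ) ⊢ (s1, ε, YBBYYZ)
All input consumed in state s1 with stack YBBYYZ.

YBBYYZ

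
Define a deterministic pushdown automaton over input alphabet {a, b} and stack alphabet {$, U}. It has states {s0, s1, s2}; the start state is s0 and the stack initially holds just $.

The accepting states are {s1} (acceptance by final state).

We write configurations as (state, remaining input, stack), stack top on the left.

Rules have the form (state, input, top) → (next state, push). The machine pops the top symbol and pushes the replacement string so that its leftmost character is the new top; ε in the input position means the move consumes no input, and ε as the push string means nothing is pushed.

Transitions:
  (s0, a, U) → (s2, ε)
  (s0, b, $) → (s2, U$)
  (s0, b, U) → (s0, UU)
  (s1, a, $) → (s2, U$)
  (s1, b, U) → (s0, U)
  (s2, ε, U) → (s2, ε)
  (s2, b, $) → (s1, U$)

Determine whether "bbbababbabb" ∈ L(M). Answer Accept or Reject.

Reject

(s0, bbbababbabb, $)
  read b, top $: go to s2, push U$ → (s2, bbababbabb, U$)
  ε-move, top U: go to s2, push ε → (s2, bbababbabb, $)
  read b, top $: go to s1, push U$ → (s1, bababbabb, U$)
  read b, top U: go to s0, push U → (s0, ababbabb, U$)
  read a, top U: go to s2, push ε → (s2, babbabb, $)
  read b, top $: go to s1, push U$ → (s1, abbabb, U$)
No transition applies at (s1, abbabb, U$); input not fully consumed.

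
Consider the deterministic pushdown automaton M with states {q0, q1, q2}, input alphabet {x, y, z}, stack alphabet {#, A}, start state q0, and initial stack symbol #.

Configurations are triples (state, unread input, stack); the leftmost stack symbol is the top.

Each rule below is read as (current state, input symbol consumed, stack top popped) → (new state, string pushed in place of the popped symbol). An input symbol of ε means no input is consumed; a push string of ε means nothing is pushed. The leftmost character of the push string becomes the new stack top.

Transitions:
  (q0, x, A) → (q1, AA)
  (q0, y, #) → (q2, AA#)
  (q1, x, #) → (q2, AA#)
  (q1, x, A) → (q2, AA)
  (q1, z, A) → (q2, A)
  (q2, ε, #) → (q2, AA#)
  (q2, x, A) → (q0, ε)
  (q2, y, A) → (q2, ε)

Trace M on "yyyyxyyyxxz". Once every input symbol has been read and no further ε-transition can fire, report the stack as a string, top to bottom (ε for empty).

(q0, yyyyxyyyxxz, #)
  read y, top #: go to q2, push AA# → (q2, yyyxyyyxxz, AA#)
  read y, top A: go to q2, push ε → (q2, yyxyyyxxz, A#)
  read y, top A: go to q2, push ε → (q2, yxyyyxxz, #)
  ε-move, top #: go to q2, push AA# → (q2, yxyyyxxz, AA#)
  read y, top A: go to q2, push ε → (q2, xyyyxxz, A#)
  read x, top A: go to q0, push ε → (q0, yyyxxz, #)
  read y, top #: go to q2, push AA# → (q2, yyxxz, AA#)
  read y, top A: go to q2, push ε → (q2, yxxz, A#)
  read y, top A: go to q2, push ε → (q2, xxz, #)
  ε-move, top #: go to q2, push AA# → (q2, xxz, AA#)
  read x, top A: go to q0, push ε → (q0, xz, A#)
  read x, top A: go to q1, push AA → (q1, z, AA#)
  read z, top A: go to q2, push A → (q2, ε, AA#)
All input consumed in state q2 with stack AA#.

AA#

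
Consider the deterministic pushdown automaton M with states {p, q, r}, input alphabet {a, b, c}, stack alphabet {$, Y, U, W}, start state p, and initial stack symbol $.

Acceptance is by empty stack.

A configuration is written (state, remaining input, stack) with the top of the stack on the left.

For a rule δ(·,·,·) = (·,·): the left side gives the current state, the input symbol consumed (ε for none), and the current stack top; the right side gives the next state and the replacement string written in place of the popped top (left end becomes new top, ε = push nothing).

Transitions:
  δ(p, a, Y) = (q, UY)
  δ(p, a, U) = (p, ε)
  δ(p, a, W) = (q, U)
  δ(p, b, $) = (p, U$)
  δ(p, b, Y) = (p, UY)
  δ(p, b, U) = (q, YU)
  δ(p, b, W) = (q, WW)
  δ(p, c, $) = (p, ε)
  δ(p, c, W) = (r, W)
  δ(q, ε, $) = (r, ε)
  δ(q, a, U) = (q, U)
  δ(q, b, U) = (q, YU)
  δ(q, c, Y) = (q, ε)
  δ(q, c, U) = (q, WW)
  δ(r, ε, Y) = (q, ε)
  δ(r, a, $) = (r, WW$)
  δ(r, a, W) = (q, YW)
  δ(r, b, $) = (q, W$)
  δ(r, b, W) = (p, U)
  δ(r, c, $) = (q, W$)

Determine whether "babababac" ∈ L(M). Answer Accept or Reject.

Accept

(p, babababac, $)
  read b, top $: go to p, push U$ → (p, abababac, U$)
  read a, top U: go to p, push ε → (p, bababac, $)
  read b, top $: go to p, push U$ → (p, ababac, U$)
  read a, top U: go to p, push ε → (p, babac, $)
  read b, top $: go to p, push U$ → (p, abac, U$)
  read a, top U: go to p, push ε → (p, bac, $)
  read b, top $: go to p, push U$ → (p, ac, U$)
  read a, top U: go to p, push ε → (p, c, $)
  read c, top $: go to p, push ε → (p, ε, ε)
All input consumed and the stack is empty.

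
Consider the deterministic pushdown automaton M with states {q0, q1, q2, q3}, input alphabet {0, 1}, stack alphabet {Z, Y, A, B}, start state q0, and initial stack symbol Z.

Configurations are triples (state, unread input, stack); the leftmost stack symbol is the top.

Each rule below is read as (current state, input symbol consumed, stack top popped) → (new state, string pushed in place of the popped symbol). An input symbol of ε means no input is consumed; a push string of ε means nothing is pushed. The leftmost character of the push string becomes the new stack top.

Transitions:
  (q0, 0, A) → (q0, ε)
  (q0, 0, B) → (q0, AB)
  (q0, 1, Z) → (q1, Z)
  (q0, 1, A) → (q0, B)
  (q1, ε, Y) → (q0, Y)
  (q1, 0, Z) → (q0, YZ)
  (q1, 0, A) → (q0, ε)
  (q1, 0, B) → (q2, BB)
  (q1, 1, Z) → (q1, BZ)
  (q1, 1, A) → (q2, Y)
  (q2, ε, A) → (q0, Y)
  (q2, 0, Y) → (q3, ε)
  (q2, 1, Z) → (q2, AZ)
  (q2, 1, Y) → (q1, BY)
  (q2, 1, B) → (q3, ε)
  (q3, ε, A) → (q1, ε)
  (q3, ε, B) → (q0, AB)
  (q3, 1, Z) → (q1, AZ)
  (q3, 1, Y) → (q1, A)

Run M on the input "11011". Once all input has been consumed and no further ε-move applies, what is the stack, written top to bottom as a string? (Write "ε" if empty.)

BBZ

(q0, 11011, Z) ⊢ (q1, 1011, Z) ⊢ (q1, 011, BZ) ⊢ (q2, 11, BBZ) ⊢ (q3, 1, BZ) ⊢ (q0, 1, ABZ) ⊢ (q0, ε, BBZ)
All input consumed in state q0 with stack BBZ.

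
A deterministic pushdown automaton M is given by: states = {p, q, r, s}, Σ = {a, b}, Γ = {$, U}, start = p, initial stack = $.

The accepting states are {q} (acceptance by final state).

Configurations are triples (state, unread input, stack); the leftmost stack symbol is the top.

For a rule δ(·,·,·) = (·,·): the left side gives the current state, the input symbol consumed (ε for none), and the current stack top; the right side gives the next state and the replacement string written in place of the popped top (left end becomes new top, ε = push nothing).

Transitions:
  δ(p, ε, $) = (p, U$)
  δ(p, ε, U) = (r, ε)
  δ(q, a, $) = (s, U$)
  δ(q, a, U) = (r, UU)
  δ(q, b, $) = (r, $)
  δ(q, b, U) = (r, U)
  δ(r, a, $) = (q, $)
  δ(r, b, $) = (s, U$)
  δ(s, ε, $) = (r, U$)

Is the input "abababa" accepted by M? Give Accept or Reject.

Accept

(p, abababa, $)
  ε-move, top $: go to p, push U$ → (p, abababa, U$)
  ε-move, top U: go to r, push ε → (r, abababa, $)
  read a, top $: go to q, push $ → (q, bababa, $)
  read b, top $: go to r, push $ → (r, ababa, $)
  read a, top $: go to q, push $ → (q, baba, $)
  read b, top $: go to r, push $ → (r, aba, $)
  read a, top $: go to q, push $ → (q, ba, $)
  read b, top $: go to r, push $ → (r, a, $)
  read a, top $: go to q, push $ → (q, ε, $)
All input consumed; state q ∈ F.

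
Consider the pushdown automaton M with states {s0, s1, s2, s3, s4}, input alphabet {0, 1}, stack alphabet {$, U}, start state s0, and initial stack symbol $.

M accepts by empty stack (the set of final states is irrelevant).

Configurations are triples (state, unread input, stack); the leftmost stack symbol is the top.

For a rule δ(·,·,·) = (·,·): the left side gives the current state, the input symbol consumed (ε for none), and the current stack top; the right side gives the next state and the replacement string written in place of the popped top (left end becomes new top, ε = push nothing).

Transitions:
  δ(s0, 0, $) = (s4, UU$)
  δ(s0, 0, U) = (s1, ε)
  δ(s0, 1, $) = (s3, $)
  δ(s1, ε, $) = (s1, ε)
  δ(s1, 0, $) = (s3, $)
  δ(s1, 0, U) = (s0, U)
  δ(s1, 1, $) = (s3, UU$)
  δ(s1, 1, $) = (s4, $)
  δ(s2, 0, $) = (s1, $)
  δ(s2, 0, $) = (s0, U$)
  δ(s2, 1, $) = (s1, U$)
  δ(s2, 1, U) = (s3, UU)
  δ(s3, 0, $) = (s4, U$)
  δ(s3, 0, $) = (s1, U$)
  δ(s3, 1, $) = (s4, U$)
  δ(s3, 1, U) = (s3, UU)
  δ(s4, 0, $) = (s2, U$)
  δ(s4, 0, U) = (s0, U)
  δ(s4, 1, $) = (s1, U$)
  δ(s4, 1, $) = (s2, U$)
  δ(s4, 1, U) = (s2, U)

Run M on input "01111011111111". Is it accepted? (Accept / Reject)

No computation consumes all input and empties the stack.

Reject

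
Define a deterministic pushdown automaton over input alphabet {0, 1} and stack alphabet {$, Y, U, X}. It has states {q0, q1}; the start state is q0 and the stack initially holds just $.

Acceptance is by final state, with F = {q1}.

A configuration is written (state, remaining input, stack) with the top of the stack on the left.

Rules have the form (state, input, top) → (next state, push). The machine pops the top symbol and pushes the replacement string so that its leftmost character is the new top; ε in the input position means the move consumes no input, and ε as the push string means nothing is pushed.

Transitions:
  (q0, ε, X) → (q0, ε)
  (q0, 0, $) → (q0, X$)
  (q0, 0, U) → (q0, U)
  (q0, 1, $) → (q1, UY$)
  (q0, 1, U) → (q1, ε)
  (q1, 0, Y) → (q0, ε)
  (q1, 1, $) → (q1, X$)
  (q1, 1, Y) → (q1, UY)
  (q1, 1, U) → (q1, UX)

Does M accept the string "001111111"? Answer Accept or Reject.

(q0, 001111111, $)
  read 0, top $: go to q0, push X$ → (q0, 01111111, X$)
  ε-move, top X: go to q0, push ε → (q0, 01111111, $)
  read 0, top $: go to q0, push X$ → (q0, 1111111, X$)
  ε-move, top X: go to q0, push ε → (q0, 1111111, $)
  read 1, top $: go to q1, push UY$ → (q1, 111111, UY$)
  read 1, top U: go to q1, push UX → (q1, 11111, UXY$)
  read 1, top U: go to q1, push UX → (q1, 1111, UXXY$)
  read 1, top U: go to q1, push UX → (q1, 111, UXXXY$)
  read 1, top U: go to q1, push UX → (q1, 11, UXXXXY$)
  read 1, top U: go to q1, push UX → (q1, 1, UXXXXXY$)
  read 1, top U: go to q1, push UX → (q1, ε, UXXXXXXY$)
All input consumed; state q1 ∈ F.

Accept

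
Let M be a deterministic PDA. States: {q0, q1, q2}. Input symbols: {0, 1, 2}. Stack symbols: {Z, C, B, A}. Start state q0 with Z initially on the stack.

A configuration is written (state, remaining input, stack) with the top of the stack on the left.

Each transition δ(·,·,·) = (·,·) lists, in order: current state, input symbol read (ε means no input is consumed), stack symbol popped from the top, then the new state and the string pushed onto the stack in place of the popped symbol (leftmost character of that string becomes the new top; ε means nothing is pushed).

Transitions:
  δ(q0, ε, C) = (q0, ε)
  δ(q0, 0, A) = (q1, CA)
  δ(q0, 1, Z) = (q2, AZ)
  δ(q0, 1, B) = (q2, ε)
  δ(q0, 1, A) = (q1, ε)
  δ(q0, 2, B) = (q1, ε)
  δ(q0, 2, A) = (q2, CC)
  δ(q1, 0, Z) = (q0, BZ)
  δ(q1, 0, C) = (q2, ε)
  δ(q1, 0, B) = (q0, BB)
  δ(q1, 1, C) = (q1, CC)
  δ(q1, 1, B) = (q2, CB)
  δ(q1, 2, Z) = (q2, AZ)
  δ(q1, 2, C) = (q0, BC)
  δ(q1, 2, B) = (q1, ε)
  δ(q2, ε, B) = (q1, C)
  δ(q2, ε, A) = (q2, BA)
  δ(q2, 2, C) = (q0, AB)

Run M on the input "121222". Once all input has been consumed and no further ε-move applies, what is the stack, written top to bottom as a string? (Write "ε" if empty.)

ABCBAZ

(q0, 121222, Z)
  read 1, top Z: go to q2, push AZ → (q2, 21222, AZ)
  ε-move, top A: go to q2, push BA → (q2, 21222, BAZ)
  ε-move, top B: go to q1, push C → (q1, 21222, CAZ)
  read 2, top C: go to q0, push BC → (q0, 1222, BCAZ)
  read 1, top B: go to q2, push ε → (q2, 222, CAZ)
  read 2, top C: go to q0, push AB → (q0, 22, ABAZ)
  read 2, top A: go to q2, push CC → (q2, 2, CCBAZ)
  read 2, top C: go to q0, push AB → (q0, ε, ABCBAZ)
All input consumed in state q0 with stack ABCBAZ.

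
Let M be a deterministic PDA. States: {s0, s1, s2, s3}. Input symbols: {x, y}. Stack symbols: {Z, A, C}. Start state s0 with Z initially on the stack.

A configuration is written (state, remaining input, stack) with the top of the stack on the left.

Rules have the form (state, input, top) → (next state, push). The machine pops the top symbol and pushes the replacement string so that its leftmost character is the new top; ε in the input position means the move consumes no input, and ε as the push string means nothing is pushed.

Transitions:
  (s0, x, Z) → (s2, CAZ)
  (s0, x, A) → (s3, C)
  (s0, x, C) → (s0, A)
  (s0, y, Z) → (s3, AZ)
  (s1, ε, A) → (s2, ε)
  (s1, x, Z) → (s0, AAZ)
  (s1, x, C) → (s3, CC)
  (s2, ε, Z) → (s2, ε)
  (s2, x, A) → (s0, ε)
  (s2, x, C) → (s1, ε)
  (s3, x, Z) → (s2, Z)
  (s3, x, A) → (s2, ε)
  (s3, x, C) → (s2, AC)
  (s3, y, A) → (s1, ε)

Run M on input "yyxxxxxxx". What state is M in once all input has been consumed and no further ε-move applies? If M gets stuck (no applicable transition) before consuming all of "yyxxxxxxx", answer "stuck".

s2

(s0, yyxxxxxxx, Z) ⊢ (s3, yxxxxxxx, AZ) ⊢ (s1, xxxxxxx, Z) ⊢ (s0, xxxxxx, AAZ) ⊢ (s3, xxxxx, CAZ) ⊢ (s2, xxxx, ACAZ) ⊢ (s0, xxx, CAZ) ⊢ (s0, xx, AAZ) ⊢ (s3, x, CAZ) ⊢ (s2, ε, ACAZ)
All input consumed; M is in state s2.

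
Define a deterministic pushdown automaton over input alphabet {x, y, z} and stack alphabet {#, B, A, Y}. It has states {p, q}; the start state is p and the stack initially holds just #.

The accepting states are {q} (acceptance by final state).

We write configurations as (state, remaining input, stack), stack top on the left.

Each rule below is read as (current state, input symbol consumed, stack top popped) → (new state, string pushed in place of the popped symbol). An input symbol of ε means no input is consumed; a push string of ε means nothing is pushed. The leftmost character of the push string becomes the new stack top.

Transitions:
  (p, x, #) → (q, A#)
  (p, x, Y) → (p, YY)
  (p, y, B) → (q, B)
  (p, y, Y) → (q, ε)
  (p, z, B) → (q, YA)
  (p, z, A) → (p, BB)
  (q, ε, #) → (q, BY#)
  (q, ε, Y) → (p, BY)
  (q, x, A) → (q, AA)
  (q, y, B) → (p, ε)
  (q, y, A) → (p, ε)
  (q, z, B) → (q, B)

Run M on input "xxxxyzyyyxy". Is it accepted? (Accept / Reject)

(p, xxxxyzyyyxy, #)
  read x, top #: go to q, push A# → (q, xxxyzyyyxy, A#)
  read x, top A: go to q, push AA → (q, xxyzyyyxy, AA#)
  read x, top A: go to q, push AA → (q, xyzyyyxy, AAA#)
  read x, top A: go to q, push AA → (q, yzyyyxy, AAAA#)
  read y, top A: go to p, push ε → (p, zyyyxy, AAA#)
  read z, top A: go to p, push BB → (p, yyyxy, BBAA#)
  read y, top B: go to q, push B → (q, yyxy, BBAA#)
  read y, top B: go to p, push ε → (p, yxy, BAA#)
  read y, top B: go to q, push B → (q, xy, BAA#)
No transition applies at (q, xy, BAA#); input not fully consumed.

Reject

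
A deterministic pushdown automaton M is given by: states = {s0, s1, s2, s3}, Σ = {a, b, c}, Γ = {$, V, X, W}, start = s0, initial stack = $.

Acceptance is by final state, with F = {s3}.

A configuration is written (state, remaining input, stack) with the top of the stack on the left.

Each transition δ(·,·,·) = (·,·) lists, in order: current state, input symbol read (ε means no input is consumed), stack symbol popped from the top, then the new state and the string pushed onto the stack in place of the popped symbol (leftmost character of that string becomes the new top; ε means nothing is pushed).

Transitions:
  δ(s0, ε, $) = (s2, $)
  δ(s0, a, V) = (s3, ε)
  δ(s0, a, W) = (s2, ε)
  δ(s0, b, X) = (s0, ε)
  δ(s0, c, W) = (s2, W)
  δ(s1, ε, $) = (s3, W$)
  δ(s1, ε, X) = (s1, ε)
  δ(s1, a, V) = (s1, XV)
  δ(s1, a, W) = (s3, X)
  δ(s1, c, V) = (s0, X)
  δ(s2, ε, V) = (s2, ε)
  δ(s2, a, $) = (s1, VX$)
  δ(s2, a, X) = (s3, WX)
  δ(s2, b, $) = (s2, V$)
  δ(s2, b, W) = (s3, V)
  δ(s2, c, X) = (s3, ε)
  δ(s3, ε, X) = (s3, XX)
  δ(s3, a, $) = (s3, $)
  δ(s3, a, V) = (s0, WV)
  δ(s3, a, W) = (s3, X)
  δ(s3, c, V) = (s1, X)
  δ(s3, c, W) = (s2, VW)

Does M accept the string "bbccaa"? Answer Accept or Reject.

Reject

(s0, bbccaa, $)
  ε-move, top $: go to s2, push $ → (s2, bbccaa, $)
  read b, top $: go to s2, push V$ → (s2, bccaa, V$)
  ε-move, top V: go to s2, push ε → (s2, bccaa, $)
  read b, top $: go to s2, push V$ → (s2, ccaa, V$)
  ε-move, top V: go to s2, push ε → (s2, ccaa, $)
No transition applies at (s2, ccaa, $); input not fully consumed.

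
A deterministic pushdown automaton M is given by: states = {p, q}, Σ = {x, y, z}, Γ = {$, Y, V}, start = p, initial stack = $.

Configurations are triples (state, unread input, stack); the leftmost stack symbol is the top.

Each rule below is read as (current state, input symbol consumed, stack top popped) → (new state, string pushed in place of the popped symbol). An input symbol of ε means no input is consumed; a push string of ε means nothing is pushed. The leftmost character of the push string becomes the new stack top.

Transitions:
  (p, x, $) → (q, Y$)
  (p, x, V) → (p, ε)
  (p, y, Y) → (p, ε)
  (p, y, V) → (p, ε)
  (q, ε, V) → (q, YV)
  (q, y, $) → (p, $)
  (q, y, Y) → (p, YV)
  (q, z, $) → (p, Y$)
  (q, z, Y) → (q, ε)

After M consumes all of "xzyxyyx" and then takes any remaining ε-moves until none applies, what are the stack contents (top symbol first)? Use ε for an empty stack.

$

(p, xzyxyyx, $) ⊢ (q, zyxyyx, Y$) ⊢ (q, yxyyx, $) ⊢ (p, xyyx, $) ⊢ (q, yyx, Y$) ⊢ (p, yx, YV$) ⊢ (p, x, V$) ⊢ (p, ε, $)
All input consumed in state p with stack $.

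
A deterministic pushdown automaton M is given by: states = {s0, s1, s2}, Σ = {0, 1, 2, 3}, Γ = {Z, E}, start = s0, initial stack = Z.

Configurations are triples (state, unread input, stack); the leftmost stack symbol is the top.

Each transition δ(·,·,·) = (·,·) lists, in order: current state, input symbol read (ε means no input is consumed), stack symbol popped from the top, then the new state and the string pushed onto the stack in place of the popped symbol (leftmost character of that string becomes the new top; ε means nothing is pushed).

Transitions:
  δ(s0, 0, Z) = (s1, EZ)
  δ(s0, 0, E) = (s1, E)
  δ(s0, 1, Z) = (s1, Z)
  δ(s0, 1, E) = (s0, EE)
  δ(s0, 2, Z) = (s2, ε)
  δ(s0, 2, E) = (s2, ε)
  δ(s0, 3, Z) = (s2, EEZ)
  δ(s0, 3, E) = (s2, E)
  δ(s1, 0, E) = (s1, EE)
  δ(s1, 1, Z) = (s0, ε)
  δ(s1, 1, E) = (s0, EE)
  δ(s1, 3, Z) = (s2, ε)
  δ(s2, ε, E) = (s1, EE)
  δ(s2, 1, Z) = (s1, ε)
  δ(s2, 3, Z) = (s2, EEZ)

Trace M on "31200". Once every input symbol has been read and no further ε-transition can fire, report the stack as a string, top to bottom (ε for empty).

EEEEEEZ

(s0, 31200, Z) ⊢ (s2, 1200, EEZ) ⊢ (s1, 1200, EEEZ) ⊢ (s0, 200, EEEEZ) ⊢ (s2, 00, EEEZ) ⊢ (s1, 00, EEEEZ) ⊢ (s1, 0, EEEEEZ) ⊢ (s1, ε, EEEEEEZ)
All input consumed in state s1 with stack EEEEEEZ.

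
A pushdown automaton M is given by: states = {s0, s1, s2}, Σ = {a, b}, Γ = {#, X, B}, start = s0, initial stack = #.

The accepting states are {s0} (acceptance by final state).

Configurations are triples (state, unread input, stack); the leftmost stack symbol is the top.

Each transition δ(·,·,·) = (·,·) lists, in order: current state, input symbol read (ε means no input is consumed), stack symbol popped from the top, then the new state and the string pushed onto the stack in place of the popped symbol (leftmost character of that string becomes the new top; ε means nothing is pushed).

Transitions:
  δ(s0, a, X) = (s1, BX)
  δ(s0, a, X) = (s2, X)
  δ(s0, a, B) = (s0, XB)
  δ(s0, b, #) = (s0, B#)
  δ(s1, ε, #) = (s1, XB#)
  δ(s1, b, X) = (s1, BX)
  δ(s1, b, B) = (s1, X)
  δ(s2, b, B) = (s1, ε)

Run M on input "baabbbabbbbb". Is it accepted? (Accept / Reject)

Reject

No computation consumes all input and reaches a final state.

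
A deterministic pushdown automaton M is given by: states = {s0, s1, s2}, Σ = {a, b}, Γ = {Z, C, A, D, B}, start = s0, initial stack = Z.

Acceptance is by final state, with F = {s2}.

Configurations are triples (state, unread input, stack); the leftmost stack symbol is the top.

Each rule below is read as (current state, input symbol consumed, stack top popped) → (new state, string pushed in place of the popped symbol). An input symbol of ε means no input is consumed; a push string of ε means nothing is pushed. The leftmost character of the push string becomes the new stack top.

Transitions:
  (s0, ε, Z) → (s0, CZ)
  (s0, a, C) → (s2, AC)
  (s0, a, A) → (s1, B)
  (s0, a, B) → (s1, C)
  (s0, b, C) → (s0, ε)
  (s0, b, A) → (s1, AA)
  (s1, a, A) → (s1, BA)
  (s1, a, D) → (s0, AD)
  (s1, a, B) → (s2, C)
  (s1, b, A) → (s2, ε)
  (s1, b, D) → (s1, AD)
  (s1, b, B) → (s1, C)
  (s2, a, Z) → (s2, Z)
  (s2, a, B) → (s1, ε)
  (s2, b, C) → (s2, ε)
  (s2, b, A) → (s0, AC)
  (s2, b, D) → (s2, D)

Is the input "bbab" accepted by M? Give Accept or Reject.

(s0, bbab, Z)
  ε-move, top Z: go to s0, push CZ → (s0, bbab, CZ)
  read b, top C: go to s0, push ε → (s0, bab, Z)
  ε-move, top Z: go to s0, push CZ → (s0, bab, CZ)
  read b, top C: go to s0, push ε → (s0, ab, Z)
  ε-move, top Z: go to s0, push CZ → (s0, ab, CZ)
  read a, top C: go to s2, push AC → (s2, b, ACZ)
  read b, top A: go to s0, push AC → (s0, ε, ACCZ)
All input consumed; state s0 ∉ F and no further ε-move applies.

Reject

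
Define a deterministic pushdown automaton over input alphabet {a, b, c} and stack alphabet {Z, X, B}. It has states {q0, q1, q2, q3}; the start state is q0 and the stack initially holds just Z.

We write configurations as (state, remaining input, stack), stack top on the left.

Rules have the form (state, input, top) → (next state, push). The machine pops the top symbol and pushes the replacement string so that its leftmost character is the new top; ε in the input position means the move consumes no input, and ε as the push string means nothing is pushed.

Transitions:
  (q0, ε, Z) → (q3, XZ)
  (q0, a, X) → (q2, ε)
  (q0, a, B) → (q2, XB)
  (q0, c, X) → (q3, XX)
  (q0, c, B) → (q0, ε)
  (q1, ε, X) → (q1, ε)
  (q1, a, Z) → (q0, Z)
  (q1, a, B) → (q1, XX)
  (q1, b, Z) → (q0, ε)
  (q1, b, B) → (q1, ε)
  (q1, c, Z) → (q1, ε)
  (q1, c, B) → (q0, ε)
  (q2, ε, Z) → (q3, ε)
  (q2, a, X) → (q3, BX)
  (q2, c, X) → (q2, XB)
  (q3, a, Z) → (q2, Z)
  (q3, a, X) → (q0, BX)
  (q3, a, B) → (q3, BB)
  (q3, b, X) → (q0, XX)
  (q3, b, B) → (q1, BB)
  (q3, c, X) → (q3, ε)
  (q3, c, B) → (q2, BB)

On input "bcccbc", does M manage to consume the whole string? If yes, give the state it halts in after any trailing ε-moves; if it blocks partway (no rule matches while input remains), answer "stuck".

q3

(q0, bcccbc, Z) ⊢ (q3, bcccbc, XZ) ⊢ (q0, cccbc, XXZ) ⊢ (q3, ccbc, XXXZ) ⊢ (q3, cbc, XXZ) ⊢ (q3, bc, XZ) ⊢ (q0, c, XXZ) ⊢ (q3, ε, XXXZ)
All input consumed; M is in state q3.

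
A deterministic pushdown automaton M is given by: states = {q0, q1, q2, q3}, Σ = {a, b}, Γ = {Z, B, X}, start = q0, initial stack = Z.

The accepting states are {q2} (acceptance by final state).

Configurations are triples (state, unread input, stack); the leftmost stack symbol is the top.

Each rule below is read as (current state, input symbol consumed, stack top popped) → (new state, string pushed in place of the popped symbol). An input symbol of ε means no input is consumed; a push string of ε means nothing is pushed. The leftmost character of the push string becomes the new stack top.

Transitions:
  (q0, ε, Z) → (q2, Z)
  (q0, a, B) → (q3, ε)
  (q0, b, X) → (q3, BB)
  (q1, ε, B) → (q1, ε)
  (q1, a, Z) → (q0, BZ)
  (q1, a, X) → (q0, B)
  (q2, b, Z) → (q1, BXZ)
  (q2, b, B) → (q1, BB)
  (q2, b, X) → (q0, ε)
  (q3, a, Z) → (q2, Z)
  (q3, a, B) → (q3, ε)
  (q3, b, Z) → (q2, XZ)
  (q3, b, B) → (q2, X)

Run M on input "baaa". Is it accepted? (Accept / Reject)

(q0, baaa, Z) ⊢ (q2, baaa, Z) ⊢ (q1, aaa, BXZ) ⊢ (q1, aaa, XZ) ⊢ (q0, aa, BZ) ⊢ (q3, a, Z) ⊢ (q2, ε, Z)
All input consumed; state q2 ∈ F.

Accept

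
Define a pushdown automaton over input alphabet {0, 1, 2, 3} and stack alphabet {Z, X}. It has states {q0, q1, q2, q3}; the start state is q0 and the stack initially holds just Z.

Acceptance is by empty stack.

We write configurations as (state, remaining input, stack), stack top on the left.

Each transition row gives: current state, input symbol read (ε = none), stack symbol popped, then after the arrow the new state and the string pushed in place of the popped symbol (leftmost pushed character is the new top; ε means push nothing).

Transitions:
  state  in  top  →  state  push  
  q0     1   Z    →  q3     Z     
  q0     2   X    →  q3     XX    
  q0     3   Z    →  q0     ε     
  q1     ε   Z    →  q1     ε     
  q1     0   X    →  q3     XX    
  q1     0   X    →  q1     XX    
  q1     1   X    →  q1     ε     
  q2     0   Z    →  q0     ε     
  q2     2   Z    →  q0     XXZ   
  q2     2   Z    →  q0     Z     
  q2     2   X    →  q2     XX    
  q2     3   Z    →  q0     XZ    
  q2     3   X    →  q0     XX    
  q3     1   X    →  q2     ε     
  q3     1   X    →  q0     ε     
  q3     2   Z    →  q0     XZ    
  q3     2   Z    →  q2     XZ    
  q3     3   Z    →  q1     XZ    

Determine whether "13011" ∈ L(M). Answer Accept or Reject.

One accepting computation: (q0, 13011, Z) ⊢ (q3, 3011, Z) ⊢ (q1, 011, XZ) ⊢ (q1, 11, XXZ) ⊢ (q1, 1, XZ) ⊢ (q1, ε, Z) ⊢ (q1, ε, ε)
All input consumed and the stack is empty.

Accept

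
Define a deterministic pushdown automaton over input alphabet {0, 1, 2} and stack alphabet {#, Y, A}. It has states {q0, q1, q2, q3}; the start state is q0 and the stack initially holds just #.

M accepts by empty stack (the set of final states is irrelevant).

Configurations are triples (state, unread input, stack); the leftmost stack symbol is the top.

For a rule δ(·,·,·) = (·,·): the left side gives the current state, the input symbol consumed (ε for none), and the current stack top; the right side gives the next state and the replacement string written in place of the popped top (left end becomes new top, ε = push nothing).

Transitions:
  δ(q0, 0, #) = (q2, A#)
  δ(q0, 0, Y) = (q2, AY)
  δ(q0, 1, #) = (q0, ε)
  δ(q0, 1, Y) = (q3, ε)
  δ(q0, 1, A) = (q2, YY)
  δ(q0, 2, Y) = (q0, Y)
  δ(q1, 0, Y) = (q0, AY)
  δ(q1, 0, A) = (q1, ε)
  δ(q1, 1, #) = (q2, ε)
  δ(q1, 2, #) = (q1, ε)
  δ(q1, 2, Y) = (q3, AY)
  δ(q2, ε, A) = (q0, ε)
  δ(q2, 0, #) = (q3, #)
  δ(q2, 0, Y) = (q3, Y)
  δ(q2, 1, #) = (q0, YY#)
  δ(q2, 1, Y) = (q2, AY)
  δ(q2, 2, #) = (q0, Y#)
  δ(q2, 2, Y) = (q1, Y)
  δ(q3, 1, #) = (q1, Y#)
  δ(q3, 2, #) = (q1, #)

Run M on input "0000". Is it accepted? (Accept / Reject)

Reject

(q0, 0000, #)
  read 0, top #: go to q2, push A# → (q2, 000, A#)
  ε-move, top A: go to q0, push ε → (q0, 000, #)
  read 0, top #: go to q2, push A# → (q2, 00, A#)
  ε-move, top A: go to q0, push ε → (q0, 00, #)
  read 0, top #: go to q2, push A# → (q2, 0, A#)
  ε-move, top A: go to q0, push ε → (q0, 0, #)
  read 0, top #: go to q2, push A# → (q2, ε, A#)
  ε-move, top A: go to q0, push ε → (q0, ε, #)
All input consumed; stack is #, not empty, and no further ε-move applies.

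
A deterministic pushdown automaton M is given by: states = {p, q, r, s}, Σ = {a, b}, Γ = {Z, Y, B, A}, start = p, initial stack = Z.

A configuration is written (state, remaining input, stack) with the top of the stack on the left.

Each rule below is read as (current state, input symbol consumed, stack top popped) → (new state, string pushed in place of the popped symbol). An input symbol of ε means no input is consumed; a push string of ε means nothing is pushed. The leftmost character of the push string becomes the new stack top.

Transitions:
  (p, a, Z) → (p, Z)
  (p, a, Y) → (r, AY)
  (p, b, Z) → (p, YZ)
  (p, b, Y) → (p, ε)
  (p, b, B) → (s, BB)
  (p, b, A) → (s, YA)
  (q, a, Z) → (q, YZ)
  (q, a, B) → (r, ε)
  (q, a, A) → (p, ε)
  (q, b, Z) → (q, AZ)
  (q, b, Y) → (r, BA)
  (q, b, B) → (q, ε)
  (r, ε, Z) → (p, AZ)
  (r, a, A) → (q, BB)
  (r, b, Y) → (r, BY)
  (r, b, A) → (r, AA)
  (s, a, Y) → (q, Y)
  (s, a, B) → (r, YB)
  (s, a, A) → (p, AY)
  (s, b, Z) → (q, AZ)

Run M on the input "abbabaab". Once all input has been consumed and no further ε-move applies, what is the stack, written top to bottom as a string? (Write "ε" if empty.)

BYZ

(p, abbabaab, Z) ⊢ (p, bbabaab, Z) ⊢ (p, babaab, YZ) ⊢ (p, abaab, Z) ⊢ (p, baab, Z) ⊢ (p, aab, YZ) ⊢ (r, ab, AYZ) ⊢ (q, b, BBYZ) ⊢ (q, ε, BYZ)
All input consumed in state q with stack BYZ.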